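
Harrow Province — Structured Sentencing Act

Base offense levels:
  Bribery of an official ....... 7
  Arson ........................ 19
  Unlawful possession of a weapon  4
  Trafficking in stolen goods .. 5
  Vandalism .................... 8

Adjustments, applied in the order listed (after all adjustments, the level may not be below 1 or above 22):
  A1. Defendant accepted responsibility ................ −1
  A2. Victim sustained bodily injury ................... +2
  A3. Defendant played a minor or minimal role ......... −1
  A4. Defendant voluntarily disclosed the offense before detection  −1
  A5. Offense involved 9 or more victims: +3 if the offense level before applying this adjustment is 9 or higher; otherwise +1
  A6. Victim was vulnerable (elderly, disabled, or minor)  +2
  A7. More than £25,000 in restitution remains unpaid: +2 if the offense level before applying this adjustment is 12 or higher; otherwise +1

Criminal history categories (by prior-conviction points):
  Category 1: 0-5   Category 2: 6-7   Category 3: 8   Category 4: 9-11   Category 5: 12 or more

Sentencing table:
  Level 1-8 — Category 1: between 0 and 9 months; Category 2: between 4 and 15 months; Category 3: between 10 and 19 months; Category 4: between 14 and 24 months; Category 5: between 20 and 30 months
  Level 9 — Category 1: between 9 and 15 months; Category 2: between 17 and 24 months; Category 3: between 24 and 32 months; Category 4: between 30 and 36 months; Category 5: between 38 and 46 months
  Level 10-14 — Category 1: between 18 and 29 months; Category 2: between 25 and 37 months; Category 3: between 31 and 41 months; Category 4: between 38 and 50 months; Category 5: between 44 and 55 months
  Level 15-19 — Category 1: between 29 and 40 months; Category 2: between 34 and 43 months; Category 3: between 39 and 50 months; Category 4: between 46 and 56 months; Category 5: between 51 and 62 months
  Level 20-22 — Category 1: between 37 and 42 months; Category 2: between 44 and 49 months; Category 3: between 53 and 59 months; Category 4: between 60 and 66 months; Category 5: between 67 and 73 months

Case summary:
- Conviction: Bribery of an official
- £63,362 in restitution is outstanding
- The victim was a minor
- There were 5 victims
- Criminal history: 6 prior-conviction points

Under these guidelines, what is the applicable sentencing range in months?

Base offense level for bribery of an official: 7.
A2 does not apply.
A4 does not apply.
A6 applies: 7 + 2 = 9.
A7 applies (level before this adjustment is 9 < 12, so +1): 9 + 1 = 10.
Final offense level: 10.
Criminal history: 6 prior points → Category 2 (6-7).
Level 10 falls in the 10-14 band.
Grid: Level 10-14 × Category 2 = 25-37 months.

25-37 months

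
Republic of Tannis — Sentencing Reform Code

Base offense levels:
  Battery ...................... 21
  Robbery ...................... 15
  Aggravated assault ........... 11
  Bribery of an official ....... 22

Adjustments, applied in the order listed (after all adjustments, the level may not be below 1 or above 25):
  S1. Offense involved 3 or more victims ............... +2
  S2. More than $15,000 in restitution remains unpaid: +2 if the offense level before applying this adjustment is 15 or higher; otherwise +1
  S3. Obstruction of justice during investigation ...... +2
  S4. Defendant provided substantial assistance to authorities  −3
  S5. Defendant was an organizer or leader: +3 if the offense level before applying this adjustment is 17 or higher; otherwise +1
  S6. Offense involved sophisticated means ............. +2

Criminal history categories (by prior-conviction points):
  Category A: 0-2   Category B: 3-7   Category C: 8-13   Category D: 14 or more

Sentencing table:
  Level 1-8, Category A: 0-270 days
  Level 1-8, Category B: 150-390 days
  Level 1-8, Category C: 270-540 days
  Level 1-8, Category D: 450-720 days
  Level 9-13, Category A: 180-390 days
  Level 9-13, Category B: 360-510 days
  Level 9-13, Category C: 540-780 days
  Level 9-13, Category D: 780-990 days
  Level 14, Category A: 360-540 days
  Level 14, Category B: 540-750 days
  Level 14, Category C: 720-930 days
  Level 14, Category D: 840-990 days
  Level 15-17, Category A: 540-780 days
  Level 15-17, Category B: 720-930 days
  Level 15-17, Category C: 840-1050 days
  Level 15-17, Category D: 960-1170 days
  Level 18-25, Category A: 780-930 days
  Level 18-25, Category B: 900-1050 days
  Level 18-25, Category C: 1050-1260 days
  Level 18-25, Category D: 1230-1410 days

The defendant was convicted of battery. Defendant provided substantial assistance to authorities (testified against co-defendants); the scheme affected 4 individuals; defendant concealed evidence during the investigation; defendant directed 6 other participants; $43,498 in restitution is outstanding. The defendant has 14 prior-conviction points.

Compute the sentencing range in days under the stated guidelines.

1230-1410 days

Base offense level for battery: 21.
S1 applies: 21 + 2 = 23.
S2 applies (level before this adjustment is 23 ≥ 15, so +2): 23 + 2 = 25.
S3 applies: 25 + 2 = 27.
S4 applies: 27 − 3 = 24.
S5 applies (level before this adjustment is 24 ≥ 17, so +3): 24 + 3 = 27.
Level 27 exceeds the maximum of 25; capped at 25.
Final offense level: 25.
Criminal history: 14 prior points → Category D (14+).
Level 25 falls in the 18-25 band.
Grid: Level 18-25 × Category D = 1230-1410 days.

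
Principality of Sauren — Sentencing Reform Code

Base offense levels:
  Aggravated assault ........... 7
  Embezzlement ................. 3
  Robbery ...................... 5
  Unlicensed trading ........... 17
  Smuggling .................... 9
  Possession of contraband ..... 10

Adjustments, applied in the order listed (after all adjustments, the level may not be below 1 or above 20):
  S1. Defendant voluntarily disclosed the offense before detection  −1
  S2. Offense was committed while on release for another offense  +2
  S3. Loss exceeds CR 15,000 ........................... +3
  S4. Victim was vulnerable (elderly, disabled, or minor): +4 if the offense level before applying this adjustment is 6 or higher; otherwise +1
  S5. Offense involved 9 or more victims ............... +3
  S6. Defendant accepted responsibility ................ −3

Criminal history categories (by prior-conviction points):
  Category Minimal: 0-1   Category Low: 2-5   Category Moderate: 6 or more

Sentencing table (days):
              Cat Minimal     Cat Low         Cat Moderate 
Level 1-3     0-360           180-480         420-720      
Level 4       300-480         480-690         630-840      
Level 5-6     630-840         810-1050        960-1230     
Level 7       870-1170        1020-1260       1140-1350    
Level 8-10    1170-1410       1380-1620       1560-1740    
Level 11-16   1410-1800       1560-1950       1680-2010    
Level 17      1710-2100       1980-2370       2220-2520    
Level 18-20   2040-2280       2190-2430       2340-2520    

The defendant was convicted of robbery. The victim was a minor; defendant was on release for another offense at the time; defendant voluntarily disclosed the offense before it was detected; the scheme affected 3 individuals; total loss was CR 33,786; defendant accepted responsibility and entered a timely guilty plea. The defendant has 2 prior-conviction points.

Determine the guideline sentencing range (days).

1380-1620 days

Base offense level for robbery: 5.
S1 applies: 5 − 1 = 4.
S2 applies: 4 + 2 = 6.
S3 applies: 6 + 3 = 9.
S4 applies (level before this adjustment is 9 ≥ 6, so +4): 9 + 4 = 13.
S5 does not apply.
S6 applies: 13 − 3 = 10.
Final offense level: 10.
Criminal history: 2 prior points → Category Low (2-5).
Level 10 falls in the 8-10 band.
Grid: Level 8-10 × Category Low = 1380-1620 days.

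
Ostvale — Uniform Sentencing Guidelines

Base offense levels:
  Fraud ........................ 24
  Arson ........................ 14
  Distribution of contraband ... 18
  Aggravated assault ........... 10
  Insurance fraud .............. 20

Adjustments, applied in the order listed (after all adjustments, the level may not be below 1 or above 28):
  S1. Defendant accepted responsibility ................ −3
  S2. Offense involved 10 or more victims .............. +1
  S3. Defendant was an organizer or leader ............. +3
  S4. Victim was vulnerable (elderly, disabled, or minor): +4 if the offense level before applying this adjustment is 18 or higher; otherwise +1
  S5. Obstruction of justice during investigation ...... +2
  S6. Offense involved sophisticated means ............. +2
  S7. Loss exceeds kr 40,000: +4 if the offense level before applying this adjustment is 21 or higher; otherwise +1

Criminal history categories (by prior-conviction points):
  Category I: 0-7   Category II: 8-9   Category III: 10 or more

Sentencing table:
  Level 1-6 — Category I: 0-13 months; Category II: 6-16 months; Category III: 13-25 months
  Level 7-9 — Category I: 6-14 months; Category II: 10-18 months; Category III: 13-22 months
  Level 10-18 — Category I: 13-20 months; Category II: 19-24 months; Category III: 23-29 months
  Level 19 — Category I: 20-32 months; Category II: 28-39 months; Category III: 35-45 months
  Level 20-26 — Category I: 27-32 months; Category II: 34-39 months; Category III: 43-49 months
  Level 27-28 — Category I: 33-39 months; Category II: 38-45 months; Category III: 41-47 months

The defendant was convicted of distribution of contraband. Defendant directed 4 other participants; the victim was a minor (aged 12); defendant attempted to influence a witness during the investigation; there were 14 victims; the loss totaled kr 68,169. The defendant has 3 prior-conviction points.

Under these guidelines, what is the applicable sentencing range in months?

33-39 months

Base offense level for distribution of contraband: 18.
S1 does not apply.
S2 applies: 18 + 1 = 19.
S3 applies: 19 + 3 = 22.
S4 applies (level before this adjustment is 22 ≥ 18, so +4): 22 + 4 = 26.
S5 applies: 26 + 2 = 28.
S7 applies (level before this adjustment is 28 ≥ 21, so +4): 28 + 4 = 32.
Level 32 exceeds the maximum of 28; capped at 28.
Final offense level: 28.
Criminal history: 3 prior points → Category I (0-7).
Level 28 falls in the 27-28 band.
Grid: Level 27-28 × Category I = 33-39 months.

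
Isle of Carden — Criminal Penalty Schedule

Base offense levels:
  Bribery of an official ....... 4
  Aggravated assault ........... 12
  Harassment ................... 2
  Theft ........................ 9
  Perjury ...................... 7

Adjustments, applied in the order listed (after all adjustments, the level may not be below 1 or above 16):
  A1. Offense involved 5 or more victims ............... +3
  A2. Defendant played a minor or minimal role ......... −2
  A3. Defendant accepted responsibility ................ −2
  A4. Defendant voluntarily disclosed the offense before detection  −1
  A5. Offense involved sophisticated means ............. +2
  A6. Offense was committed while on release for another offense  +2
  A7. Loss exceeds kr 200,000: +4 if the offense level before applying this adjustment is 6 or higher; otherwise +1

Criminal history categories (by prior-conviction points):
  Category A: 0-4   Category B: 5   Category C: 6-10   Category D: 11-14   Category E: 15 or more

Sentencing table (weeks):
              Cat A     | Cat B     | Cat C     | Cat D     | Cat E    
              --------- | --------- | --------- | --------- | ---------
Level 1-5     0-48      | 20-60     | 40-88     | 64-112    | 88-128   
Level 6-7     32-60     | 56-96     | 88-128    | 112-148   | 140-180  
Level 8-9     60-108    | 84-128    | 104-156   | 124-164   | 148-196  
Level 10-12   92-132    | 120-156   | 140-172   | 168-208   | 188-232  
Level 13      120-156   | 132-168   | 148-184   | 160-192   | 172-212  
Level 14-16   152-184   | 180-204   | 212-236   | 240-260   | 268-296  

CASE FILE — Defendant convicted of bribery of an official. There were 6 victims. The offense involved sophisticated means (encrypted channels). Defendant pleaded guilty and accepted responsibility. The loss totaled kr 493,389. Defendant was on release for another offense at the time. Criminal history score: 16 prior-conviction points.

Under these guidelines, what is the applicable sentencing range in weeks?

Base offense level for bribery of an official: 4.
A1 applies: 4 + 3 = 7.
A2 does not apply.
A3 applies: 7 − 2 = 5.
A5 applies: 5 + 2 = 7.
A6 applies: 7 + 2 = 9.
A7 applies (level before this adjustment is 9 ≥ 6, so +4): 9 + 4 = 13.
Final offense level: 13.
Criminal history: 16 prior points → Category E (15+).
Level 13 falls in the 13 band.
Grid: Level 13 × Category E = 172-212 weeks.

172-212 weeks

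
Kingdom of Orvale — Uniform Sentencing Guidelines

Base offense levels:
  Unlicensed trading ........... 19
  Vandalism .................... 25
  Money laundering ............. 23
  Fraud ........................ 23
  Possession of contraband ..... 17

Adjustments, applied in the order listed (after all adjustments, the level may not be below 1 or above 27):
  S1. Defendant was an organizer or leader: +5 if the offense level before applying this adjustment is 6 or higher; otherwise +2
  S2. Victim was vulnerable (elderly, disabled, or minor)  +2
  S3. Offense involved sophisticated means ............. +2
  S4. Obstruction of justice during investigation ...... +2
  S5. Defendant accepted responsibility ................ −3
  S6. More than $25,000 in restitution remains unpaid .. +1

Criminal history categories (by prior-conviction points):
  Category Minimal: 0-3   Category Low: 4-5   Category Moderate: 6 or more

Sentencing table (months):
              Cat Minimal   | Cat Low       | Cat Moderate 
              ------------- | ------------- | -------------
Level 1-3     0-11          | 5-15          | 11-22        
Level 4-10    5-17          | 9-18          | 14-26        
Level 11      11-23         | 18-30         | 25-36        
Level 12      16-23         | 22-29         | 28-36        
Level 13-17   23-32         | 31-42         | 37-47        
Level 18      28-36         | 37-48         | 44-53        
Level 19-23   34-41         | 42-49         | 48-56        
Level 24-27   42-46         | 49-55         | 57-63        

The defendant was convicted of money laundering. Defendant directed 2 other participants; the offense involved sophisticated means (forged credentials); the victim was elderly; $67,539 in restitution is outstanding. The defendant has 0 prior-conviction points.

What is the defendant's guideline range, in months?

Base offense level for money laundering: 23.
S1 applies (level before this adjustment is 23 ≥ 6, so +5): 23 + 5 = 28.
S2 applies: 28 + 2 = 30.
S3 applies: 30 + 2 = 32.
S5 does not apply.
S6 applies: 32 + 1 = 33.
Level 33 exceeds the maximum of 27; capped at 27.
Final offense level: 27.
Criminal history: 0 prior points → Category Minimal (0-3).
Level 27 falls in the 24-27 band.
Grid: Level 24-27 × Category Minimal = 42-46 months.

42-46 months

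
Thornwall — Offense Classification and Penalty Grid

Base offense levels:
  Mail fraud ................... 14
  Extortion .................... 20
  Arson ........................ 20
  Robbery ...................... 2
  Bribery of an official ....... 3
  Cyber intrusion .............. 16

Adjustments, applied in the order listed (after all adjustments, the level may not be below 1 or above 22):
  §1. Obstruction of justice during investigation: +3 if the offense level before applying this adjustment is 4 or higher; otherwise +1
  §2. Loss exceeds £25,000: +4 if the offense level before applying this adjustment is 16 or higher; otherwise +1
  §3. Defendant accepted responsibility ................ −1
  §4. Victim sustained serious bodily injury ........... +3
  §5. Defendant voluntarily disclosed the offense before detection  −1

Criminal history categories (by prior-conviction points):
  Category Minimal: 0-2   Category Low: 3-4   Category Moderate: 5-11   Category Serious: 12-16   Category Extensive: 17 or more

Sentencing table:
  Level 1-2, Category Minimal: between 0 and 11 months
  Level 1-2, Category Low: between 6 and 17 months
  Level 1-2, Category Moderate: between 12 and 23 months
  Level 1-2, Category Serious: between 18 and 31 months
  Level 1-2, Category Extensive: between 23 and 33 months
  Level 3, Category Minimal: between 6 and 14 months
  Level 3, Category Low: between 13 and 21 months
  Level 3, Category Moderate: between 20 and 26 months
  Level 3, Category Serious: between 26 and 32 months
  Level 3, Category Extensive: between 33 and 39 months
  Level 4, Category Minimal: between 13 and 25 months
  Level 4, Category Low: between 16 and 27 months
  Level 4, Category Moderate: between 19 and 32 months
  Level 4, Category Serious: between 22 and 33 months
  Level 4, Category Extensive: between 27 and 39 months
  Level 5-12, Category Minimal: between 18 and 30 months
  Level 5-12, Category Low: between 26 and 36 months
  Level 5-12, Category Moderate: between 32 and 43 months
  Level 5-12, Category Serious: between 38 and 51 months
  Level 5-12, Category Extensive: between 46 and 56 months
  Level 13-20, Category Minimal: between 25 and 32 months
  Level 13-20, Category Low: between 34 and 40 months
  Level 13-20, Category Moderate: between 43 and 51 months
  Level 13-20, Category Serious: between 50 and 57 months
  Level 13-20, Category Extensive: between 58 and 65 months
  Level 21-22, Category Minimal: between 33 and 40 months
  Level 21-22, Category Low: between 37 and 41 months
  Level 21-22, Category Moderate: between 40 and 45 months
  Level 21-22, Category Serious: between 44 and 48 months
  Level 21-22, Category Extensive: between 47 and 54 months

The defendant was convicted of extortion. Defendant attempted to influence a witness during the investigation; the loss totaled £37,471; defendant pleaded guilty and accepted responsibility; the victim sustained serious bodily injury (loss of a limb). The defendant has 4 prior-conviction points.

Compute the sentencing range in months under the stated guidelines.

37-41 months

Base offense level for extortion: 20.
§1 applies (level before this adjustment is 20 ≥ 4, so +3): 20 + 3 = 23.
§2 applies (level before this adjustment is 23 ≥ 16, so +4): 23 + 4 = 27.
§3 applies: 27 − 1 = 26.
§4 applies: 26 + 3 = 29.
§5 does not apply.
Level 29 exceeds the maximum of 22; capped at 22.
Final offense level: 22.
Criminal history: 4 prior points → Category Low (3-4).
Level 22 falls in the 21-22 band.
Grid: Level 21-22 × Category Low = 37-41 months.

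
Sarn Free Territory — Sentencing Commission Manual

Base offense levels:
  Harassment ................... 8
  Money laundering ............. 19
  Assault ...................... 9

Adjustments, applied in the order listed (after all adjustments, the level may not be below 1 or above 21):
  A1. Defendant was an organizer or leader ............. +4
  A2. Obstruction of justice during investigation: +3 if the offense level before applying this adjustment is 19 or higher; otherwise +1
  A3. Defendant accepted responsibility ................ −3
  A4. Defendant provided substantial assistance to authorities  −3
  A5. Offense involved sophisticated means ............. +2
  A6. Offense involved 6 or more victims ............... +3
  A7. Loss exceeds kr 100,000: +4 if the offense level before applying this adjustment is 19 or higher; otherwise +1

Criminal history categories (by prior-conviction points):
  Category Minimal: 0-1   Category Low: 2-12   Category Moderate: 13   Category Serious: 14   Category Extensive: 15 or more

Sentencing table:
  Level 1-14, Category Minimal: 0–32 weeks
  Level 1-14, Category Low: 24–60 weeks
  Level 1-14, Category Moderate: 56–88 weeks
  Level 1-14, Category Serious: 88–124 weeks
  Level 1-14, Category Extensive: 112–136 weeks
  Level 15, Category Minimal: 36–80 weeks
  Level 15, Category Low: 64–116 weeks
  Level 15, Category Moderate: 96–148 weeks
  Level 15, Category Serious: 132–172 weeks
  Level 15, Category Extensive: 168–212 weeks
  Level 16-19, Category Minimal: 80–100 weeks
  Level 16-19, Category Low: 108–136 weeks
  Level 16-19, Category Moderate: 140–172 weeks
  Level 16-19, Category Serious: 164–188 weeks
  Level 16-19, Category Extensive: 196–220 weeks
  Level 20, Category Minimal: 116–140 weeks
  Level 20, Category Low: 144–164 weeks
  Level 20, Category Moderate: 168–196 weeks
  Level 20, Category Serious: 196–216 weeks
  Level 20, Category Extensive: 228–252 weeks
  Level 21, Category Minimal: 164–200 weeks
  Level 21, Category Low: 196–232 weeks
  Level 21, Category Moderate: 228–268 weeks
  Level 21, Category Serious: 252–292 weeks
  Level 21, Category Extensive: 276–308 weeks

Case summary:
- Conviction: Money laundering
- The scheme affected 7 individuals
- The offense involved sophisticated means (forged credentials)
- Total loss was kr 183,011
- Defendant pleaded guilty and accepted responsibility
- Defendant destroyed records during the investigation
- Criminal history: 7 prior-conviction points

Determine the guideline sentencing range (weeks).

Base offense level for money laundering: 19.
A2 applies (level before this adjustment is 19 ≥ 19, so +3): 19 + 3 = 22.
A3 applies: 22 − 3 = 19.
A5 applies: 19 + 2 = 21.
A6 applies: 21 + 3 = 24.
A7 applies (level before this adjustment is 24 ≥ 19, so +4): 24 + 4 = 28.
Level 28 exceeds the maximum of 21; capped at 21.
Final offense level: 21.
Criminal history: 7 prior points → Category Low (2-12).
Level 21 falls in the 21 band.
Grid: Level 21 × Category Low = 196-232 weeks.

196-232 weeks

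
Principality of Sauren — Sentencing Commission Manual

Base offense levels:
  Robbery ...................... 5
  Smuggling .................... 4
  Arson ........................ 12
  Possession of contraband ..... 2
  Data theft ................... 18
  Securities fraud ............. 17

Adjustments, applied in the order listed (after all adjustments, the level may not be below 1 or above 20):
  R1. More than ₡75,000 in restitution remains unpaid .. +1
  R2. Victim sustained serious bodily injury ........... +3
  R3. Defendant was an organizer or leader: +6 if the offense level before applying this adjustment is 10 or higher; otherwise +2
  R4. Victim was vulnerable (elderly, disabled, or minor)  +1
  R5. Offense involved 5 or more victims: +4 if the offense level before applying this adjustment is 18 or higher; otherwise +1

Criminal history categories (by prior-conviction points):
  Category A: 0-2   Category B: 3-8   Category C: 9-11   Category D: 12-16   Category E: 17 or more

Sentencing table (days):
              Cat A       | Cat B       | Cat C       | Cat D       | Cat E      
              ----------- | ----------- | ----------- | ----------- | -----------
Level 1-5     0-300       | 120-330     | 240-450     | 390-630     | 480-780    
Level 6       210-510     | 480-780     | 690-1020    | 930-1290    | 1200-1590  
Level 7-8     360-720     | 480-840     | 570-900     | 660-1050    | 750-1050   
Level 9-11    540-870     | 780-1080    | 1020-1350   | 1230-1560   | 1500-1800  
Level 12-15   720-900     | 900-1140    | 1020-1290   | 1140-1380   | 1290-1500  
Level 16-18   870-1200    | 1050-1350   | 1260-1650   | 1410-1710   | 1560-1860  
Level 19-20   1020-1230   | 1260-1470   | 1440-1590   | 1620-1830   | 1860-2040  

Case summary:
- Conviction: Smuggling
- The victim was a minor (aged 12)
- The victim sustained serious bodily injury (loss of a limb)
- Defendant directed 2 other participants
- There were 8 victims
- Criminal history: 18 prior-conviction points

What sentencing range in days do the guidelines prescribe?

Base offense level for smuggling: 4.
R2 applies: 4 + 3 = 7.
R3 applies (level before this adjustment is 7 < 10, so +2): 7 + 2 = 9.
R4 applies: 9 + 1 = 10.
R5 applies (level before this adjustment is 10 < 18, so +1): 10 + 1 = 11.
Final offense level: 11.
Criminal history: 18 prior points → Category E (17+).
Level 11 falls in the 9-11 band.
Grid: Level 9-11 × Category E = 1500-1800 days.

1500-1800 days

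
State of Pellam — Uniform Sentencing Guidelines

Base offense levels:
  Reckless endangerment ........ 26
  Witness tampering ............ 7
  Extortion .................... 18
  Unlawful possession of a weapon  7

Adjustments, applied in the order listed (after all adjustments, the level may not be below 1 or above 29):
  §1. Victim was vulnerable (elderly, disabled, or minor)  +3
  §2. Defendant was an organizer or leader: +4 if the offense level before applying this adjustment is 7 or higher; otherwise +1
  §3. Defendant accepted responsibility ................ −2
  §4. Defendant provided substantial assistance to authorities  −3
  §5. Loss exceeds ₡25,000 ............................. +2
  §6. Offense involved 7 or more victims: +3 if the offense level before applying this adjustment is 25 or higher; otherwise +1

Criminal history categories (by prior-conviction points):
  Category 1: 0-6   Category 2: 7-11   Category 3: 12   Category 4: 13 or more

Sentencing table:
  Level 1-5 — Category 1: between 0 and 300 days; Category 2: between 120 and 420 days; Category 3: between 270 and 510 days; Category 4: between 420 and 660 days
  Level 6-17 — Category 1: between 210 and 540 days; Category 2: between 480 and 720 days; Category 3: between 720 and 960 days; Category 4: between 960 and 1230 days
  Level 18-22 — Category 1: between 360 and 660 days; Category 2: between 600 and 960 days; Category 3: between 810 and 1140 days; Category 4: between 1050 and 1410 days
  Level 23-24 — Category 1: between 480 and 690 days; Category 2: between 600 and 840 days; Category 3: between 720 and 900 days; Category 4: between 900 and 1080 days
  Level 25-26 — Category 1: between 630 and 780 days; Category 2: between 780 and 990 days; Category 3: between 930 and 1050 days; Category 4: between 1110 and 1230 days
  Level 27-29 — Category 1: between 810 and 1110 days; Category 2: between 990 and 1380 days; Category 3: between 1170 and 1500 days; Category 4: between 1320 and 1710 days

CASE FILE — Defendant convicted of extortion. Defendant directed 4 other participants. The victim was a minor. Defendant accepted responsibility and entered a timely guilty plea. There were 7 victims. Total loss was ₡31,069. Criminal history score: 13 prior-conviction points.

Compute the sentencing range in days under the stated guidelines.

Base offense level for extortion: 18.
§1 applies: 18 + 3 = 21.
§2 applies (level before this adjustment is 21 ≥ 7, so +4): 21 + 4 = 25.
§3 applies: 25 − 2 = 23.
§4 does not apply.
§5 applies: 23 + 2 = 25.
§6 applies (level before this adjustment is 25 ≥ 25, so +3): 25 + 3 = 28.
Final offense level: 28.
Criminal history: 13 prior points → Category 4 (13+).
Level 28 falls in the 27-29 band.
Grid: Level 27-29 × Category 4 = 1320-1710 days.

1320-1710 days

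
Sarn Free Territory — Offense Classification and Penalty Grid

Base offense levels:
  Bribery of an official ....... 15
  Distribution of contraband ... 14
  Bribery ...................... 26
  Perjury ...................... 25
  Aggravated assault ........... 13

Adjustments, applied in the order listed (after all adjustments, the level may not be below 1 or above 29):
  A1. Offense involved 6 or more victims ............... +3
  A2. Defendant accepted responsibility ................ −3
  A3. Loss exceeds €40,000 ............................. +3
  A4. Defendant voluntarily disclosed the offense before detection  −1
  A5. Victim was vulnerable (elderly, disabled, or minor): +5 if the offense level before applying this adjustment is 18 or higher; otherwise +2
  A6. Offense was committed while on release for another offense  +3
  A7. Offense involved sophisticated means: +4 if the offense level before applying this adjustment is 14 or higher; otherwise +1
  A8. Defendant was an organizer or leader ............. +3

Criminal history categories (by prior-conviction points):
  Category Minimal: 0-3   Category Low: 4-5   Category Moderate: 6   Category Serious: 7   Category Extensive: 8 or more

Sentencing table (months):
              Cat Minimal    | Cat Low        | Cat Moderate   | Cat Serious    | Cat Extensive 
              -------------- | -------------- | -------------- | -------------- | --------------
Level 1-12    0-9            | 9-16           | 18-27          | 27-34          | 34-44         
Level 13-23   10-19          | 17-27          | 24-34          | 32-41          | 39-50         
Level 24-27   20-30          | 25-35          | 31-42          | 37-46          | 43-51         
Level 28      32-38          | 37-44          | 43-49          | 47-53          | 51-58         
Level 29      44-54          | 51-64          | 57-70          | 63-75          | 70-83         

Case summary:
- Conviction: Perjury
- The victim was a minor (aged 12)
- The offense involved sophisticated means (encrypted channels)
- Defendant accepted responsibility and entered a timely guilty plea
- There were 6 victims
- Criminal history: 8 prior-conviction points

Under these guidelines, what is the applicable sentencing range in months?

70-83 months

Base offense level for perjury: 25.
A1 applies: 25 + 3 = 28.
A2 applies: 28 − 3 = 25.
A5 applies (level before this adjustment is 25 ≥ 18, so +5): 25 + 5 = 30.
A6 does not apply.
A7 applies (level before this adjustment is 30 ≥ 14, so +4): 30 + 4 = 34.
A8 does not apply.
Level 34 exceeds the maximum of 29; capped at 29.
Final offense level: 29.
Criminal history: 8 prior points → Category Extensive (8+).
Level 29 falls in the 29 band.
Grid: Level 29 × Category Extensive = 70-83 months.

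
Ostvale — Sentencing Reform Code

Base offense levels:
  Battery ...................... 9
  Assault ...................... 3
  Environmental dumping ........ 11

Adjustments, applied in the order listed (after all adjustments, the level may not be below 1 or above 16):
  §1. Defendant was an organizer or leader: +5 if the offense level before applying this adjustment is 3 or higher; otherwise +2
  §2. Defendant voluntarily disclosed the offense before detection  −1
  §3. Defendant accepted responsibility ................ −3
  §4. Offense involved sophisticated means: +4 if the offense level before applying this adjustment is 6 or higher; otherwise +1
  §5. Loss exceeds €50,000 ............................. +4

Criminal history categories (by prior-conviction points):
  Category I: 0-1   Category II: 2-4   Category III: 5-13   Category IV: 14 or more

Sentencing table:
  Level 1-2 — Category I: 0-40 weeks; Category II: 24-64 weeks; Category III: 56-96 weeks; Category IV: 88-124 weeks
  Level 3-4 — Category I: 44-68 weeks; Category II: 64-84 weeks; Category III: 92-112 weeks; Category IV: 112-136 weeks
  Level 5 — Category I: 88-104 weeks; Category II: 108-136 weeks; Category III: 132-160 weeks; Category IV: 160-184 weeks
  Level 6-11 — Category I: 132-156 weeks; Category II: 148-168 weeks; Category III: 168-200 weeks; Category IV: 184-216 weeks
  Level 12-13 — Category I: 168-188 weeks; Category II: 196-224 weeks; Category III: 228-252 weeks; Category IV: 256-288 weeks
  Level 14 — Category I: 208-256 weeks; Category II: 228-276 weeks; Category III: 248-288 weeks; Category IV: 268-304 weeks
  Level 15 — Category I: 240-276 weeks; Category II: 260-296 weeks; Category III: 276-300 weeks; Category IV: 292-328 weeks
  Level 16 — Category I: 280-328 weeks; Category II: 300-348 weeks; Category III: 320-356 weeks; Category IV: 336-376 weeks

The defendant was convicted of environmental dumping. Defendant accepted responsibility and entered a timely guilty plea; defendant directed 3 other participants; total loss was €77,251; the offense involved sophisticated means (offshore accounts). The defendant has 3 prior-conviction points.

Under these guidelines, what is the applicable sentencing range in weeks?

Base offense level for environmental dumping: 11.
§1 applies (level before this adjustment is 11 ≥ 3, so +5): 11 + 5 = 16.
§3 applies: 16 − 3 = 13.
§4 applies (level before this adjustment is 13 ≥ 6, so +4): 13 + 4 = 17.
§5 applies: 17 + 4 = 21.
Level 21 exceeds the maximum of 16; capped at 16.
Final offense level: 16.
Criminal history: 3 prior points → Category II (2-4).
Level 16 falls in the 16 band.
Grid: Level 16 × Category II = 300-348 weeks.

300-348 weeks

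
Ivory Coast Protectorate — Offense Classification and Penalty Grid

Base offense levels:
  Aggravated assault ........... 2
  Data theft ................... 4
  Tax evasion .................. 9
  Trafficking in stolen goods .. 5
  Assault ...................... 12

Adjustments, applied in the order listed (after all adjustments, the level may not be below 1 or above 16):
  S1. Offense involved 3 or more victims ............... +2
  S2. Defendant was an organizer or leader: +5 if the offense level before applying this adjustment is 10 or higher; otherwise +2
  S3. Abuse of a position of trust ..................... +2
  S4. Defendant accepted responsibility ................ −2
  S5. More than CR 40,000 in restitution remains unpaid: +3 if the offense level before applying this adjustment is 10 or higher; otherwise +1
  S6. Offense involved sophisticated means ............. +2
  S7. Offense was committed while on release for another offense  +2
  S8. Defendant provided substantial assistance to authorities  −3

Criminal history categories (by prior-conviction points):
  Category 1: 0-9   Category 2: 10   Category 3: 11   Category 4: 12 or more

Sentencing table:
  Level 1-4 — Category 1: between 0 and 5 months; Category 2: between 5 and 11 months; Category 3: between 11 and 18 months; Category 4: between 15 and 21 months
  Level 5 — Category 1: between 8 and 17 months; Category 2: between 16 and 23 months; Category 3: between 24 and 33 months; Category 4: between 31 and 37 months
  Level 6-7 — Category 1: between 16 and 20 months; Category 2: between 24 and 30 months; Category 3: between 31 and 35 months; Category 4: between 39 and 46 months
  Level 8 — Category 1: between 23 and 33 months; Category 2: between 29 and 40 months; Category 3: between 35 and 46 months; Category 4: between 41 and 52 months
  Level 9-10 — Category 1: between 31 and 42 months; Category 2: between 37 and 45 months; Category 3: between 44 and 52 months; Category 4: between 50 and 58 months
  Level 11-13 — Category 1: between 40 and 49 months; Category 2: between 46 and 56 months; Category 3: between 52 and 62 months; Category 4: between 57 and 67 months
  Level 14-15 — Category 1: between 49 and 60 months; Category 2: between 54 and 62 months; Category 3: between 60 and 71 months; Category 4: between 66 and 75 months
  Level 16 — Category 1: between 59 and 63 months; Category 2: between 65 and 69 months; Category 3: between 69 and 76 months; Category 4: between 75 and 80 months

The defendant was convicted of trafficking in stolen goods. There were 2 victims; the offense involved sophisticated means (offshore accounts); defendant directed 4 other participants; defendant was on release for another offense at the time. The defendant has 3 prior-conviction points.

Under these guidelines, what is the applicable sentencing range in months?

Base offense level for trafficking in stolen goods: 5.
S2 applies (level before this adjustment is 5 < 10, so +2): 5 + 2 = 7.
S3 does not apply.
S5 does not apply.
S6 applies: 7 + 2 = 9.
S7 applies: 9 + 2 = 11.
Final offense level: 11.
Criminal history: 3 prior points → Category 1 (0-9).
Level 11 falls in the 11-13 band.
Grid: Level 11-13 × Category 1 = 40-49 months.

40-49 months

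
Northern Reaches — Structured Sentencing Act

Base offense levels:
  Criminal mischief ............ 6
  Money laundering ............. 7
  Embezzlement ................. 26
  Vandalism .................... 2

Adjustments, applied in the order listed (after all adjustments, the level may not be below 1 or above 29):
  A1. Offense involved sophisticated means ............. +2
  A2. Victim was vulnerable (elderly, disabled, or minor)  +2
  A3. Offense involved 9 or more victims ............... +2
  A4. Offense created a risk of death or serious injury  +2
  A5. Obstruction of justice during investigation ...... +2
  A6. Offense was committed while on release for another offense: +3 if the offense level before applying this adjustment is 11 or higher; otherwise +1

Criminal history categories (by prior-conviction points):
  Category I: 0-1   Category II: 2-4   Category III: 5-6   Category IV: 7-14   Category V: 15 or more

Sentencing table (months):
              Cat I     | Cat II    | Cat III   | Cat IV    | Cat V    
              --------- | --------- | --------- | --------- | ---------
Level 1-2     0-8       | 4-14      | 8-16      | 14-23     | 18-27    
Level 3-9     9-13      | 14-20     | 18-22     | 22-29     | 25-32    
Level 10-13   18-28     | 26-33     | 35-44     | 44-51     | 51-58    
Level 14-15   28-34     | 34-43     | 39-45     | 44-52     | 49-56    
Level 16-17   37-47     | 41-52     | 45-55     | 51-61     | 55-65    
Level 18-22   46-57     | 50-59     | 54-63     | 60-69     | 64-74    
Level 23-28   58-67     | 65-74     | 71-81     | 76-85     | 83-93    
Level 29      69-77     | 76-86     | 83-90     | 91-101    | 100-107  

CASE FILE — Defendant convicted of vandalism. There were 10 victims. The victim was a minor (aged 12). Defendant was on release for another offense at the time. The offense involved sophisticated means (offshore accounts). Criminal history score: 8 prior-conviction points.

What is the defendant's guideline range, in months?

22-29 months

Base offense level for vandalism: 2.
A1 applies: 2 + 2 = 4.
A2 applies: 4 + 2 = 6.
A3 applies: 6 + 2 = 8.
A5 does not apply.
A6 applies (level before this adjustment is 8 < 11, so +1): 8 + 1 = 9.
Final offense level: 9.
Criminal history: 8 prior points → Category IV (7-14).
Level 9 falls in the 3-9 band.
Grid: Level 3-9 × Category IV = 22-29 months.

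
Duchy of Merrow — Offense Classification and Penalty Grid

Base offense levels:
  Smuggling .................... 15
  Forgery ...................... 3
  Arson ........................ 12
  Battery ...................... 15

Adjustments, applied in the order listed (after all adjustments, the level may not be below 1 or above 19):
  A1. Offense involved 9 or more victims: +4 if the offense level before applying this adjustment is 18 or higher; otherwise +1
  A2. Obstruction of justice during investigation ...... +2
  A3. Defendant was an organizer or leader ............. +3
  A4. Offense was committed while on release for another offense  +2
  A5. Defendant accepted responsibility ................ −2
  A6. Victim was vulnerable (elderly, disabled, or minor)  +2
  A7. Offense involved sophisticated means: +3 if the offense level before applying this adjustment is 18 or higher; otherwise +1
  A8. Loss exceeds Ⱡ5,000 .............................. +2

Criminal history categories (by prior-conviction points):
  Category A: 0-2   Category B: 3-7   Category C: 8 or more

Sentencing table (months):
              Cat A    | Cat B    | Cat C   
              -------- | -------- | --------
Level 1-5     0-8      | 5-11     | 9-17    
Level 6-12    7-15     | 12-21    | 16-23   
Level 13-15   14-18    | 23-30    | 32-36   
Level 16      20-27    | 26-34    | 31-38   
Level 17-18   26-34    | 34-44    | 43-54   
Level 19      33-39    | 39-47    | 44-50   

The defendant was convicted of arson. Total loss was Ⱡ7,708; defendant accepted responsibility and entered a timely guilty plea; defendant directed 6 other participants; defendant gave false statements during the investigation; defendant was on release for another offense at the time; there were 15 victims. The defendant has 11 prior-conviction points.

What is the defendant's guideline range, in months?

44-50 months

Base offense level for arson: 12.
A1 applies (level before this adjustment is 12 < 18, so +1): 12 + 1 = 13.
A2 applies: 13 + 2 = 15.
A3 applies: 15 + 3 = 18.
A4 applies: 18 + 2 = 20.
A5 applies: 20 − 2 = 18.
A7 does not apply.
A8 applies: 18 + 2 = 20.
Level 20 exceeds the maximum of 19; capped at 19.
Final offense level: 19.
Criminal history: 11 prior points → Category C (8+).
Level 19 falls in the 19 band.
Grid: Level 19 × Category C = 44-50 months.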